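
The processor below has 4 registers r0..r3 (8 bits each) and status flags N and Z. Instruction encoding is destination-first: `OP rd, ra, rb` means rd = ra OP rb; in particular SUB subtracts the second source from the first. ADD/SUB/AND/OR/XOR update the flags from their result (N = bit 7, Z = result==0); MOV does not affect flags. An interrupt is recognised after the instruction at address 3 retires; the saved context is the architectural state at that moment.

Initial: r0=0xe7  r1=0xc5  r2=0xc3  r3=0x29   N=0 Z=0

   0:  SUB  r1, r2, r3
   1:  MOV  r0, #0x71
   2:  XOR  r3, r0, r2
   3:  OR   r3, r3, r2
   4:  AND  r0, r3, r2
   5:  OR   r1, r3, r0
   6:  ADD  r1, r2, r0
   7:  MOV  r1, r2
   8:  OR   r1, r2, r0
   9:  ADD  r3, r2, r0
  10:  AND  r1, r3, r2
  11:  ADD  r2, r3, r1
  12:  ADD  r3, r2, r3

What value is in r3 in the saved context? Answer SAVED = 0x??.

SAVED = 0xf3

after  0: r0=0xe7 r1=0x9a r2=0xc3 r3=0x29  N=1 Z=0
after  1: r0=0x71 r1=0x9a r2=0xc3 r3=0x29  N=1 Z=0
after  2: r0=0x71 r1=0x9a r2=0xc3 r3=0xb2  N=1 Z=0
after  3: r0=0x71 r1=0x9a r2=0xc3 r3=0xf3  N=1 Z=0
-- IRQ taken; context saved, return-PC = 4 --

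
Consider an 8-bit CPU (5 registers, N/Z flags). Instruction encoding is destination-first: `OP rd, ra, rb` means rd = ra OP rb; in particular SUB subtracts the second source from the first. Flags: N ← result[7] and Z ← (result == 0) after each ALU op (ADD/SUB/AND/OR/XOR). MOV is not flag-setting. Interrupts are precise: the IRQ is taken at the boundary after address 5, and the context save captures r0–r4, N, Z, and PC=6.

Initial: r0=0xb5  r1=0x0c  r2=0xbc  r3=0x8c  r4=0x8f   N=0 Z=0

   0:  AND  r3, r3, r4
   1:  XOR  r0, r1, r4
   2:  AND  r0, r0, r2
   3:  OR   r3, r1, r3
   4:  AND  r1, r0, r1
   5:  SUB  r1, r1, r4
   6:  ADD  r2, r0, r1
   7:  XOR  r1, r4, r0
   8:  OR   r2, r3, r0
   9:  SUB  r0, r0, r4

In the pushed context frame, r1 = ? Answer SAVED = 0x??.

after  0: r0=0xb5 r1=0x0c r2=0xbc r3=0x8c r4=0x8f  N=1 Z=0
after  1: r0=0x83 r1=0x0c r2=0xbc r3=0x8c r4=0x8f  N=1 Z=0
after  2: r0=0x80 r1=0x0c r2=0xbc r3=0x8c r4=0x8f  N=1 Z=0
after  3: r0=0x80 r1=0x0c r2=0xbc r3=0x8c r4=0x8f  N=1 Z=0
after  4: r0=0x80 r1=0x00 r2=0xbc r3=0x8c r4=0x8f  N=0 Z=1
after  5: r0=0x80 r1=0x71 r2=0xbc r3=0x8c r4=0x8f  N=0 Z=0
-- IRQ taken; context saved, return-PC = 6 --

SAVED = 0x71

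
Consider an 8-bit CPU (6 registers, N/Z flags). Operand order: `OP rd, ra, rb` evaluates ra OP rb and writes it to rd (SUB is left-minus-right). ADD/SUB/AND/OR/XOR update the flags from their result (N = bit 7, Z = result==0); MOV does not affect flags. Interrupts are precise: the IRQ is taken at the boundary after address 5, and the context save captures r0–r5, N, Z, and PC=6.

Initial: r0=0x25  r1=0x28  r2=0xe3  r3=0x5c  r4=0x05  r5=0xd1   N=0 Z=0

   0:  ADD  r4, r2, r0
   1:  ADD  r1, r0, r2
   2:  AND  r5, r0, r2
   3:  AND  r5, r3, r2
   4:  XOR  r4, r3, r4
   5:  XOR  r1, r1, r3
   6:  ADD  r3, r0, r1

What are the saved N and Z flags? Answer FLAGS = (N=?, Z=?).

after  0: r0=0x25 r1=0x28 r2=0xe3 r3=0x5c r4=0x08 r5=0xd1  N=0 Z=0
after  1: r0=0x25 r1=0x08 r2=0xe3 r3=0x5c r4=0x08 r5=0xd1  N=0 Z=0
after  2: r0=0x25 r1=0x08 r2=0xe3 r3=0x5c r4=0x08 r5=0x21  N=0 Z=0
after  3: r0=0x25 r1=0x08 r2=0xe3 r3=0x5c r4=0x08 r5=0x40  N=0 Z=0
after  4: r0=0x25 r1=0x08 r2=0xe3 r3=0x5c r4=0x54 r5=0x40  N=0 Z=0
after  5: r0=0x25 r1=0x54 r2=0xe3 r3=0x5c r4=0x54 r5=0x40  N=0 Z=0
-- IRQ taken; context saved, return-PC = 6 --

FLAGS = (N=0, Z=0)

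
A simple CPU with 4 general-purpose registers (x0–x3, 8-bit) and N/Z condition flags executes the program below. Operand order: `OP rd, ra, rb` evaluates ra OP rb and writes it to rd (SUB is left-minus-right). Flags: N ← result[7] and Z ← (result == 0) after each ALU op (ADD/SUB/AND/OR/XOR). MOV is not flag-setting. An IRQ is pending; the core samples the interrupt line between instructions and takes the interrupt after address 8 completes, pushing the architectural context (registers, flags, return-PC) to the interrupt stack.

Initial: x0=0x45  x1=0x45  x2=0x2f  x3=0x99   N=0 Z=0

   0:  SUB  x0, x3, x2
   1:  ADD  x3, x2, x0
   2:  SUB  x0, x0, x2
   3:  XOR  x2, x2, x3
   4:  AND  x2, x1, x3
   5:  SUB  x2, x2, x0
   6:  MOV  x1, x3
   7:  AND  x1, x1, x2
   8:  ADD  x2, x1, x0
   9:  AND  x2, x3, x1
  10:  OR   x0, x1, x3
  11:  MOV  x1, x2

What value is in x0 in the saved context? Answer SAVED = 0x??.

after  0: x0=0x6a x1=0x45 x2=0x2f x3=0x99  N=0 Z=0
after  1: x0=0x6a x1=0x45 x2=0x2f x3=0x99  N=1 Z=0
after  2: x0=0x3b x1=0x45 x2=0x2f x3=0x99  N=0 Z=0
after  3: x0=0x3b x1=0x45 x2=0xb6 x3=0x99  N=1 Z=0
after  4: x0=0x3b x1=0x45 x2=0x01 x3=0x99  N=0 Z=0
after  5: x0=0x3b x1=0x45 x2=0xc6 x3=0x99  N=1 Z=0
after  6: x0=0x3b x1=0x99 x2=0xc6 x3=0x99  N=1 Z=0
after  7: x0=0x3b x1=0x80 x2=0xc6 x3=0x99  N=1 Z=0
after  8: x0=0x3b x1=0x80 x2=0xbb x3=0x99  N=1 Z=0
-- IRQ taken; context saved, return-PC = 9 --

SAVED = 0x3b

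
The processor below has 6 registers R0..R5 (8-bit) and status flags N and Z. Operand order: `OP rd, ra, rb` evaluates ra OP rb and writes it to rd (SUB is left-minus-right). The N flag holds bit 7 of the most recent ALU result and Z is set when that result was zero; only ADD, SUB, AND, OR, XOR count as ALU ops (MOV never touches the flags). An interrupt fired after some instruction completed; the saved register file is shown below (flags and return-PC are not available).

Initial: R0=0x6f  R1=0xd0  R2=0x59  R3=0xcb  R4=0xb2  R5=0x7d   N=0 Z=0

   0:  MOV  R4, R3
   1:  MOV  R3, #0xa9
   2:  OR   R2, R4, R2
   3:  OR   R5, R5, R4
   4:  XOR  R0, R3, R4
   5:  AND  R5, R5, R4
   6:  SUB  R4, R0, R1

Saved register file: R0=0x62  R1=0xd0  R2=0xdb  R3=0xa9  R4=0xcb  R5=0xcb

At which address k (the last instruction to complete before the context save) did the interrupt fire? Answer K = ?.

after  0: R0=0x6f R1=0xd0 R2=0x59 R3=0xcb R4=0xcb R5=0x7d  N=0 Z=0
after  1: R0=0x6f R1=0xd0 R2=0x59 R3=0xa9 R4=0xcb R5=0x7d  N=0 Z=0
after  2: R0=0x6f R1=0xd0 R2=0xdb R3=0xa9 R4=0xcb R5=0x7d  N=1 Z=0
after  3: R0=0x6f R1=0xd0 R2=0xdb R3=0xa9 R4=0xcb R5=0xff  N=1 Z=0
after  4: R0=0x62 R1=0xd0 R2=0xdb R3=0xa9 R4=0xcb R5=0xff  N=0 Z=0
after  5: R0=0x62 R1=0xd0 R2=0xdb R3=0xa9 R4=0xcb R5=0xcb  N=1 Z=0
-- IRQ taken; context saved, return-PC = 6 --

K = 5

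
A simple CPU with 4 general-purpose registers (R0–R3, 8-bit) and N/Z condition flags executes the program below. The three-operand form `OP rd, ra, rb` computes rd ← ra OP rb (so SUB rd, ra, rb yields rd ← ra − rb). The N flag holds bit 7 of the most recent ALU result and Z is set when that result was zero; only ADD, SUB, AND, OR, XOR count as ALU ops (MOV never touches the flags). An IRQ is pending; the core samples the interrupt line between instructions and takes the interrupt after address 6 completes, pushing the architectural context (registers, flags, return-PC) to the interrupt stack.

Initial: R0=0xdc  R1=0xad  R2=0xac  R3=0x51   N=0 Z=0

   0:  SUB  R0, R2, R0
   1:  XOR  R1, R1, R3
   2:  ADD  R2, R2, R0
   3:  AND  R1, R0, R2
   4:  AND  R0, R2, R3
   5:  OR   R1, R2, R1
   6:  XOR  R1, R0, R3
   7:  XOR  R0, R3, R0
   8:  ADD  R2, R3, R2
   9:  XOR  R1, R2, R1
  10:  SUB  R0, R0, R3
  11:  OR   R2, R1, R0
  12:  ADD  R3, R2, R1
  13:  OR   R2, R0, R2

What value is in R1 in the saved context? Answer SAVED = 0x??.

after  0: R0=0xd0 R1=0xad R2=0xac R3=0x51  N=1 Z=0
after  1: R0=0xd0 R1=0xfc R2=0xac R3=0x51  N=1 Z=0
after  2: R0=0xd0 R1=0xfc R2=0x7c R3=0x51  N=0 Z=0
after  3: R0=0xd0 R1=0x50 R2=0x7c R3=0x51  N=0 Z=0
after  4: R0=0x50 R1=0x50 R2=0x7c R3=0x51  N=0 Z=0
after  5: R0=0x50 R1=0x7c R2=0x7c R3=0x51  N=0 Z=0
after  6: R0=0x50 R1=0x01 R2=0x7c R3=0x51  N=0 Z=0
-- IRQ taken; context saved, return-PC = 7 --

SAVED = 0x01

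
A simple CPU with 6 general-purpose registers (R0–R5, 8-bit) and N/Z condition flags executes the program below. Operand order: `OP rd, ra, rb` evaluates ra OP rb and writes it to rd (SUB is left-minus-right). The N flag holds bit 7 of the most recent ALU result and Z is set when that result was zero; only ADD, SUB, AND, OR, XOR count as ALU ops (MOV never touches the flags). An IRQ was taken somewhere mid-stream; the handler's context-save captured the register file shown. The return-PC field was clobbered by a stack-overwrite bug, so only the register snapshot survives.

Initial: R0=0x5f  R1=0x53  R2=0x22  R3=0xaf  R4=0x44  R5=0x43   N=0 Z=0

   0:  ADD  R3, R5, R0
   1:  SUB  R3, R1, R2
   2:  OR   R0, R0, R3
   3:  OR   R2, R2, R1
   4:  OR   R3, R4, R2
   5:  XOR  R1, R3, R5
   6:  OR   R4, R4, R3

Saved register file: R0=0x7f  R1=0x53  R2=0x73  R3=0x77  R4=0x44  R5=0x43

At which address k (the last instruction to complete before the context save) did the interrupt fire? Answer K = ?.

after  0: R0=0x5f R1=0x53 R2=0x22 R3=0xa2 R4=0x44 R5=0x43  N=1 Z=0
after  1: R0=0x5f R1=0x53 R2=0x22 R3=0x31 R4=0x44 R5=0x43  N=0 Z=0
after  2: R0=0x7f R1=0x53 R2=0x22 R3=0x31 R4=0x44 R5=0x43  N=0 Z=0
after  3: R0=0x7f R1=0x53 R2=0x73 R3=0x31 R4=0x44 R5=0x43  N=0 Z=0
after  4: R0=0x7f R1=0x53 R2=0x73 R3=0x77 R4=0x44 R5=0x43  N=0 Z=0
-- IRQ taken; context saved, return-PC = 5 --

K = 4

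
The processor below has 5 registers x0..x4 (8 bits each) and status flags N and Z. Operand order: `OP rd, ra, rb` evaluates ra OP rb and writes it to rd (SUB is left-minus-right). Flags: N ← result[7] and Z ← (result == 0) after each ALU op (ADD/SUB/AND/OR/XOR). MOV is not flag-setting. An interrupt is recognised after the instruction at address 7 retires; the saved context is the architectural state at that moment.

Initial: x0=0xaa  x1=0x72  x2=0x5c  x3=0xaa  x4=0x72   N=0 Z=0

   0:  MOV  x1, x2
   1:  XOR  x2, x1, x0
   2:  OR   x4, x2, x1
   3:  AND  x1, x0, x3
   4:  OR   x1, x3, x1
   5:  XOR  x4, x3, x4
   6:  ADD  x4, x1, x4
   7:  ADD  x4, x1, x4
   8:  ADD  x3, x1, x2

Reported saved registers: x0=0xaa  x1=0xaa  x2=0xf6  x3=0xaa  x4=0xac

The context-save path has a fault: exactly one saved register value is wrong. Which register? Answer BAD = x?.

after  0: x0=0xaa x1=0x5c x2=0x5c x3=0xaa x4=0x72  N=0 Z=0
after  1: x0=0xaa x1=0x5c x2=0xf6 x3=0xaa x4=0x72  N=1 Z=0
after  2: x0=0xaa x1=0x5c x2=0xf6 x3=0xaa x4=0xfe  N=1 Z=0
after  3: x0=0xaa x1=0xaa x2=0xf6 x3=0xaa x4=0xfe  N=1 Z=0
after  4: x0=0xaa x1=0xaa x2=0xf6 x3=0xaa x4=0xfe  N=1 Z=0
after  5: x0=0xaa x1=0xaa x2=0xf6 x3=0xaa x4=0x54  N=0 Z=0
after  6: x0=0xaa x1=0xaa x2=0xf6 x3=0xaa x4=0xfe  N=1 Z=0
after  7: x0=0xaa x1=0xaa x2=0xf6 x3=0xaa x4=0xa8  N=1 Z=0
-- IRQ taken; context saved, return-PC = 8 --
mismatch: x4: reported 0xac vs actual 0xa8

BAD = x4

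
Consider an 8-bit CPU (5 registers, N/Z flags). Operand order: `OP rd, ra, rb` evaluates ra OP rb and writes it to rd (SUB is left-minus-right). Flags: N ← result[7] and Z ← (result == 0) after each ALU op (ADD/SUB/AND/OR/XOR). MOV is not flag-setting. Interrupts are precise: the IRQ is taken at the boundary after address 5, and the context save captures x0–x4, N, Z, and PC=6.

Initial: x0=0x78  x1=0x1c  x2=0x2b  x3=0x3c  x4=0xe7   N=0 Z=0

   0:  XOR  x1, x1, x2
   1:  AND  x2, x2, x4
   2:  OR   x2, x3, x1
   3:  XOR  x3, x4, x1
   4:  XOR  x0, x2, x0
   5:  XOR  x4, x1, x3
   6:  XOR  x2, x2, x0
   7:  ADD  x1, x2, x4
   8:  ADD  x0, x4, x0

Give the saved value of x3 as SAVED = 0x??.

SAVED = 0xd0

after  0: x0=0x78 x1=0x37 x2=0x2b x3=0x3c x4=0xe7  N=0 Z=0
after  1: x0=0x78 x1=0x37 x2=0x23 x3=0x3c x4=0xe7  N=0 Z=0
after  2: x0=0x78 x1=0x37 x2=0x3f x3=0x3c x4=0xe7  N=0 Z=0
after  3: x0=0x78 x1=0x37 x2=0x3f x3=0xd0 x4=0xe7  N=1 Z=0
after  4: x0=0x47 x1=0x37 x2=0x3f x3=0xd0 x4=0xe7  N=0 Z=0
after  5: x0=0x47 x1=0x37 x2=0x3f x3=0xd0 x4=0xe7  N=1 Z=0
-- IRQ taken; context saved, return-PC = 6 --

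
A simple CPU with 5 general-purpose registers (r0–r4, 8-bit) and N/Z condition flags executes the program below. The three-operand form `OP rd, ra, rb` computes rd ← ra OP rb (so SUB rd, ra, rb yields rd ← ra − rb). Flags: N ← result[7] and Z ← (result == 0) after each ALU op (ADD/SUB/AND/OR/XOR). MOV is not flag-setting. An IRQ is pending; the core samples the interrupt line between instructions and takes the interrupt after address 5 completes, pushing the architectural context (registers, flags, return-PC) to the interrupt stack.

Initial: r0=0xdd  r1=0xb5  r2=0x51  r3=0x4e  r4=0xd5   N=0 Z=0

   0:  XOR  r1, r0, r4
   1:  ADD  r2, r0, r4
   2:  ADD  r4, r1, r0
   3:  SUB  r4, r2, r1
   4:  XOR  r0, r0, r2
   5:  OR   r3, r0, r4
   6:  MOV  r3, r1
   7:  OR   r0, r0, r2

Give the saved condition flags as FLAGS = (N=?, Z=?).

after  0: r0=0xdd r1=0x08 r2=0x51 r3=0x4e r4=0xd5  N=0 Z=0
after  1: r0=0xdd r1=0x08 r2=0xb2 r3=0x4e r4=0xd5  N=1 Z=0
after  2: r0=0xdd r1=0x08 r2=0xb2 r3=0x4e r4=0xe5  N=1 Z=0
after  3: r0=0xdd r1=0x08 r2=0xb2 r3=0x4e r4=0xaa  N=1 Z=0
after  4: r0=0x6f r1=0x08 r2=0xb2 r3=0x4e r4=0xaa  N=0 Z=0
after  5: r0=0x6f r1=0x08 r2=0xb2 r3=0xef r4=0xaa  N=1 Z=0
-- IRQ taken; context saved, return-PC = 6 --

FLAGS = (N=1, Z=0)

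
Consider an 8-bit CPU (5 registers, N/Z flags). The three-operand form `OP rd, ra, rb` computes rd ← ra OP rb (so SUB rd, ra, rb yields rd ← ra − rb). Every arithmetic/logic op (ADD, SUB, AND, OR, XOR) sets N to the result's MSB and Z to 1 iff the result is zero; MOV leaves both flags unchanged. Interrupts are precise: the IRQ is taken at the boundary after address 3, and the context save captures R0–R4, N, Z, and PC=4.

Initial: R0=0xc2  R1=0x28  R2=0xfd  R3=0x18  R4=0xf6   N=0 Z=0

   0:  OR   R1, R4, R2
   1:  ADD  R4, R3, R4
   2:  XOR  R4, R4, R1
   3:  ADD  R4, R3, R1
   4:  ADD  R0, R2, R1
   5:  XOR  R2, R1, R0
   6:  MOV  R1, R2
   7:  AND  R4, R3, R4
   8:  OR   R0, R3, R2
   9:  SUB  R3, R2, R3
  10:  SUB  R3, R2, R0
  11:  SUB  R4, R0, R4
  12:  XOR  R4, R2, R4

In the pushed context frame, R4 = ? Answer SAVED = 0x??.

after  0: R0=0xc2 R1=0xff R2=0xfd R3=0x18 R4=0xf6  N=1 Z=0
after  1: R0=0xc2 R1=0xff R2=0xfd R3=0x18 R4=0x0e  N=0 Z=0
after  2: R0=0xc2 R1=0xff R2=0xfd R3=0x18 R4=0xf1  N=1 Z=0
after  3: R0=0xc2 R1=0xff R2=0xfd R3=0x18 R4=0x17  N=0 Z=0
-- IRQ taken; context saved, return-PC = 4 --

SAVED = 0x17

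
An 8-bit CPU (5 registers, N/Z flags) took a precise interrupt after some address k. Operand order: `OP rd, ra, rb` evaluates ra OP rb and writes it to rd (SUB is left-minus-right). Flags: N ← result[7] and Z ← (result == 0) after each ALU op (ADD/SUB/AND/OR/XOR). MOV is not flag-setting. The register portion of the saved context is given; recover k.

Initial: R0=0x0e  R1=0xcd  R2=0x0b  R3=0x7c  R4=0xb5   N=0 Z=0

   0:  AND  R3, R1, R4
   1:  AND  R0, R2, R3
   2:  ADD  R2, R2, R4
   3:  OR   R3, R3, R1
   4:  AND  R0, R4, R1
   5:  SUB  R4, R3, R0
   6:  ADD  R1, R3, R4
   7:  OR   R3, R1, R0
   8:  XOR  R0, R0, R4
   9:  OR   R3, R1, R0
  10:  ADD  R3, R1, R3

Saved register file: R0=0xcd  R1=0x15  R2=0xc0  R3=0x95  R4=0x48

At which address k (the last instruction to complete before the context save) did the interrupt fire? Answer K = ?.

after  0: R0=0x0e R1=0xcd R2=0x0b R3=0x85 R4=0xb5  N=1 Z=0
after  1: R0=0x01 R1=0xcd R2=0x0b R3=0x85 R4=0xb5  N=0 Z=0
after  2: R0=0x01 R1=0xcd R2=0xc0 R3=0x85 R4=0xb5  N=1 Z=0
after  3: R0=0x01 R1=0xcd R2=0xc0 R3=0xcd R4=0xb5  N=1 Z=0
after  4: R0=0x85 R1=0xcd R2=0xc0 R3=0xcd R4=0xb5  N=1 Z=0
after  5: R0=0x85 R1=0xcd R2=0xc0 R3=0xcd R4=0x48  N=0 Z=0
after  6: R0=0x85 R1=0x15 R2=0xc0 R3=0xcd R4=0x48  N=0 Z=0
after  7: R0=0x85 R1=0x15 R2=0xc0 R3=0x95 R4=0x48  N=1 Z=0
after  8: R0=0xcd R1=0x15 R2=0xc0 R3=0x95 R4=0x48  N=1 Z=0
-- IRQ taken; context saved, return-PC = 9 --

K = 8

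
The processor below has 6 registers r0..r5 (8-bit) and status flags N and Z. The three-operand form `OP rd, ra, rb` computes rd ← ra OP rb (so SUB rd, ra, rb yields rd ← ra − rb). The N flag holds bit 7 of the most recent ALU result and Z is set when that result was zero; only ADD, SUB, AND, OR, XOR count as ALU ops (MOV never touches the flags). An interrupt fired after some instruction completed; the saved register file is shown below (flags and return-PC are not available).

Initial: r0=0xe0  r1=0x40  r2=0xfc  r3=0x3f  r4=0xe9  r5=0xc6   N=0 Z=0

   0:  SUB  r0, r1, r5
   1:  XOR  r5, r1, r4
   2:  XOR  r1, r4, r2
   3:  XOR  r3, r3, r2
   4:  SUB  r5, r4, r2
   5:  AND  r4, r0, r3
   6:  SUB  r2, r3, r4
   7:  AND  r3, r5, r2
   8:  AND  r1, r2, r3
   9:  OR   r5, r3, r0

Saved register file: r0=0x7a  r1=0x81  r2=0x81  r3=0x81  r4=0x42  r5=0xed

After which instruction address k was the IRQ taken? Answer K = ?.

after  0: r0=0x7a r1=0x40 r2=0xfc r3=0x3f r4=0xe9 r5=0xc6  N=0 Z=0
after  1: r0=0x7a r1=0x40 r2=0xfc r3=0x3f r4=0xe9 r5=0xa9  N=1 Z=0
after  2: r0=0x7a r1=0x15 r2=0xfc r3=0x3f r4=0xe9 r5=0xa9  N=0 Z=0
after  3: r0=0x7a r1=0x15 r2=0xfc r3=0xc3 r4=0xe9 r5=0xa9  N=1 Z=0
after  4: r0=0x7a r1=0x15 r2=0xfc r3=0xc3 r4=0xe9 r5=0xed  N=1 Z=0
after  5: r0=0x7a r1=0x15 r2=0xfc r3=0xc3 r4=0x42 r5=0xed  N=0 Z=0
after  6: r0=0x7a r1=0x15 r2=0x81 r3=0xc3 r4=0x42 r5=0xed  N=1 Z=0
after  7: r0=0x7a r1=0x15 r2=0x81 r3=0x81 r4=0x42 r5=0xed  N=1 Z=0
after  8: r0=0x7a r1=0x81 r2=0x81 r3=0x81 r4=0x42 r5=0xed  N=1 Z=0
-- IRQ taken; context saved, return-PC = 9 --

K = 8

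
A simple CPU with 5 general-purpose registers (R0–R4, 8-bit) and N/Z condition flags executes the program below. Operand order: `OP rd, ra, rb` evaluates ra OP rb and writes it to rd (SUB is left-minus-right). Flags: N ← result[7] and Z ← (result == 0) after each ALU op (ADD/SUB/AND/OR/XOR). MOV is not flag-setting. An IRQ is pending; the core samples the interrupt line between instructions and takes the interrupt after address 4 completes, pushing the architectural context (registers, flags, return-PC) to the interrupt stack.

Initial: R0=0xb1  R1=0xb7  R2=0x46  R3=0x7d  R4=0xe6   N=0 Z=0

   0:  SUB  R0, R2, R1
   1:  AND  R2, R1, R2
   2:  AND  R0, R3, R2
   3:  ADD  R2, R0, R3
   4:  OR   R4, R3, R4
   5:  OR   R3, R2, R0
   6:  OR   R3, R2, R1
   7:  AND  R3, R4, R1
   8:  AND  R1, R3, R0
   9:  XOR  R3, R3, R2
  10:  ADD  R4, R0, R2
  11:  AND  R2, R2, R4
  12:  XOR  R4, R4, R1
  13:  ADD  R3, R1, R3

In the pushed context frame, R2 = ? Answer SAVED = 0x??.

after  0: R0=0x8f R1=0xb7 R2=0x46 R3=0x7d R4=0xe6  N=1 Z=0
after  1: R0=0x8f R1=0xb7 R2=0x06 R3=0x7d R4=0xe6  N=0 Z=0
after  2: R0=0x04 R1=0xb7 R2=0x06 R3=0x7d R4=0xe6  N=0 Z=0
after  3: R0=0x04 R1=0xb7 R2=0x81 R3=0x7d R4=0xe6  N=1 Z=0
after  4: R0=0x04 R1=0xb7 R2=0x81 R3=0x7d R4=0xff  N=1 Z=0
-- IRQ taken; context saved, return-PC = 5 --

SAVED = 0x81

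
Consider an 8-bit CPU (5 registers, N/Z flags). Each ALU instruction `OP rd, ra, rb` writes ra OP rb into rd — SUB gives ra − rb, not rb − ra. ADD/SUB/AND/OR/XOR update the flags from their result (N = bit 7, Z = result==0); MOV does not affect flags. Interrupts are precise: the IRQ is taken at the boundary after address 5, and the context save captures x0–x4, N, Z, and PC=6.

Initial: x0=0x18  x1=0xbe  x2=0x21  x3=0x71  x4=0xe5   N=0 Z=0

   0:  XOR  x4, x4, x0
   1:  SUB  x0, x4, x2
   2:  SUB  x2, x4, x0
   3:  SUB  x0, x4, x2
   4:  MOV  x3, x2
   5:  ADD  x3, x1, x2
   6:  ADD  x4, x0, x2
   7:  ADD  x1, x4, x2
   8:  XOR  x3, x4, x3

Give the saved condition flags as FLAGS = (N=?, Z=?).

after  0: x0=0x18 x1=0xbe x2=0x21 x3=0x71 x4=0xfd  N=1 Z=0
after  1: x0=0xdc x1=0xbe x2=0x21 x3=0x71 x4=0xfd  N=1 Z=0
after  2: x0=0xdc x1=0xbe x2=0x21 x3=0x71 x4=0xfd  N=0 Z=0
after  3: x0=0xdc x1=0xbe x2=0x21 x3=0x71 x4=0xfd  N=1 Z=0
after  4: x0=0xdc x1=0xbe x2=0x21 x3=0x21 x4=0xfd  N=1 Z=0
after  5: x0=0xdc x1=0xbe x2=0x21 x3=0xdf x4=0xfd  N=1 Z=0
-- IRQ taken; context saved, return-PC = 6 --

FLAGS = (N=1, Z=0)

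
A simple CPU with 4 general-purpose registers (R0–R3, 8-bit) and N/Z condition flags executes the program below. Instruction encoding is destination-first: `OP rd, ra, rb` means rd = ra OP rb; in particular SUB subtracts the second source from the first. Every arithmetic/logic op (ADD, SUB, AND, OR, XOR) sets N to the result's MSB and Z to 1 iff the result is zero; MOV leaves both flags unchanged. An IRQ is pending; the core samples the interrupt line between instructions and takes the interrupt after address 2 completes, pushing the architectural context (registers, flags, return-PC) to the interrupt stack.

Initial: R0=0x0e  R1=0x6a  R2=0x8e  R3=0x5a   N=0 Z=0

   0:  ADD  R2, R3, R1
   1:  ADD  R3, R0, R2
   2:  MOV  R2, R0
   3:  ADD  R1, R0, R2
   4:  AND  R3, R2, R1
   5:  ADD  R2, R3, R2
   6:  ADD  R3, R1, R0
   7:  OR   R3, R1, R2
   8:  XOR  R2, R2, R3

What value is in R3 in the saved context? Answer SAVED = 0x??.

after  0: R0=0x0e R1=0x6a R2=0xc4 R3=0x5a  N=1 Z=0
after  1: R0=0x0e R1=0x6a R2=0xc4 R3=0xd2  N=1 Z=0
after  2: R0=0x0e R1=0x6a R2=0x0e R3=0xd2  N=1 Z=0
-- IRQ taken; context saved, return-PC = 3 --

SAVED = 0xd2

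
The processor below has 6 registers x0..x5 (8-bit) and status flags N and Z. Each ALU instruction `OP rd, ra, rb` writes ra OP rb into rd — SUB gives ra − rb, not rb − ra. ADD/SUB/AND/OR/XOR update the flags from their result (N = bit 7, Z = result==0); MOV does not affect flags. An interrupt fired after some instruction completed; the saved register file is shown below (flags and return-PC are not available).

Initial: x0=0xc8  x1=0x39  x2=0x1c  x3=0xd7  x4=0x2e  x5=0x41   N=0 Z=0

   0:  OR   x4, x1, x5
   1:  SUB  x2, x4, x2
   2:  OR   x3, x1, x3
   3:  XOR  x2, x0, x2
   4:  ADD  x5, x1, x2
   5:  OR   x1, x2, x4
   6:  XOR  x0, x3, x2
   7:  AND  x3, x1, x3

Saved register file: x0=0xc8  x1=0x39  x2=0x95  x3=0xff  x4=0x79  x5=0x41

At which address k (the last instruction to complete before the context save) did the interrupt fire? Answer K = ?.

after  0: x0=0xc8 x1=0x39 x2=0x1c x3=0xd7 x4=0x79 x5=0x41  N=0 Z=0
after  1: x0=0xc8 x1=0x39 x2=0x5d x3=0xd7 x4=0x79 x5=0x41  N=0 Z=0
after  2: x0=0xc8 x1=0x39 x2=0x5d x3=0xff x4=0x79 x5=0x41  N=1 Z=0
after  3: x0=0xc8 x1=0x39 x2=0x95 x3=0xff x4=0x79 x5=0x41  N=1 Z=0
-- IRQ taken; context saved, return-PC = 4 --

K = 3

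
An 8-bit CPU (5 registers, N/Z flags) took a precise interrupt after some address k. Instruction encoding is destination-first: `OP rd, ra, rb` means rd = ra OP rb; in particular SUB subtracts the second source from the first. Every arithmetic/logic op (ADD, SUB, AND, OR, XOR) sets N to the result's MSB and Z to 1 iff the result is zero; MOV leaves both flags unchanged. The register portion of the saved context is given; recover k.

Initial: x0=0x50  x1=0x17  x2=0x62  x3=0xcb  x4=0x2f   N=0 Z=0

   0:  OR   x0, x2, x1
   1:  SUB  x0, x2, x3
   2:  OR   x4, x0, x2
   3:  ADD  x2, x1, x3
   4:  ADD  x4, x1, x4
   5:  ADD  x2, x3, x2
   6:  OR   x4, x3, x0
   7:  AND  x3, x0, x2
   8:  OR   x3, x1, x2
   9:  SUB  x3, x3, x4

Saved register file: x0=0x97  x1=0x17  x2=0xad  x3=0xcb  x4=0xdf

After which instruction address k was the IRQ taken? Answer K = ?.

K = 6

after  0: x0=0x77 x1=0x17 x2=0x62 x3=0xcb x4=0x2f  N=0 Z=0
after  1: x0=0x97 x1=0x17 x2=0x62 x3=0xcb x4=0x2f  N=1 Z=0
after  2: x0=0x97 x1=0x17 x2=0x62 x3=0xcb x4=0xf7  N=1 Z=0
after  3: x0=0x97 x1=0x17 x2=0xe2 x3=0xcb x4=0xf7  N=1 Z=0
after  4: x0=0x97 x1=0x17 x2=0xe2 x3=0xcb x4=0x0e  N=0 Z=0
after  5: x0=0x97 x1=0x17 x2=0xad x3=0xcb x4=0x0e  N=1 Z=0
after  6: x0=0x97 x1=0x17 x2=0xad x3=0xcb x4=0xdf  N=1 Z=0
-- IRQ taken; context saved, return-PC = 7 --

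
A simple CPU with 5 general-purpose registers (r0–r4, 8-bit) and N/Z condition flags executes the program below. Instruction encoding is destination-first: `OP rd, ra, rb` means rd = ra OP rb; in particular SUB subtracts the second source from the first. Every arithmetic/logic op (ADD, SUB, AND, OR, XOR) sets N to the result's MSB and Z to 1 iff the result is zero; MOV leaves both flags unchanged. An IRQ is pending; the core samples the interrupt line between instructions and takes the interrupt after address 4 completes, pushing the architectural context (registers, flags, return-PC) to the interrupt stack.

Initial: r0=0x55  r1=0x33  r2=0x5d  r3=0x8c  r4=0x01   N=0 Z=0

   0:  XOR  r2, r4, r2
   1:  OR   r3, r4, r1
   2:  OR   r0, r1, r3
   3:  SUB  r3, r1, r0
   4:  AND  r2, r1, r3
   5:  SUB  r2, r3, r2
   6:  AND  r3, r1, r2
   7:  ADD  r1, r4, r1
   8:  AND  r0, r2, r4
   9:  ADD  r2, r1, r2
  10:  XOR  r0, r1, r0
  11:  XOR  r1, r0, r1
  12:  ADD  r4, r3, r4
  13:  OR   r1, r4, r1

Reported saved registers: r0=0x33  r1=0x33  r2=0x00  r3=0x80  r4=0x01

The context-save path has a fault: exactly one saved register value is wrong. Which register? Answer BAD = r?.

BAD = r3

after  0: r0=0x55 r1=0x33 r2=0x5c r3=0x8c r4=0x01  N=0 Z=0
after  1: r0=0x55 r1=0x33 r2=0x5c r3=0x33 r4=0x01  N=0 Z=0
after  2: r0=0x33 r1=0x33 r2=0x5c r3=0x33 r4=0x01  N=0 Z=0
after  3: r0=0x33 r1=0x33 r2=0x5c r3=0x00 r4=0x01  N=0 Z=1
after  4: r0=0x33 r1=0x33 r2=0x00 r3=0x00 r4=0x01  N=0 Z=1
-- IRQ taken; context saved, return-PC = 5 --
mismatch: r3: reported 0x80 vs actual 0x00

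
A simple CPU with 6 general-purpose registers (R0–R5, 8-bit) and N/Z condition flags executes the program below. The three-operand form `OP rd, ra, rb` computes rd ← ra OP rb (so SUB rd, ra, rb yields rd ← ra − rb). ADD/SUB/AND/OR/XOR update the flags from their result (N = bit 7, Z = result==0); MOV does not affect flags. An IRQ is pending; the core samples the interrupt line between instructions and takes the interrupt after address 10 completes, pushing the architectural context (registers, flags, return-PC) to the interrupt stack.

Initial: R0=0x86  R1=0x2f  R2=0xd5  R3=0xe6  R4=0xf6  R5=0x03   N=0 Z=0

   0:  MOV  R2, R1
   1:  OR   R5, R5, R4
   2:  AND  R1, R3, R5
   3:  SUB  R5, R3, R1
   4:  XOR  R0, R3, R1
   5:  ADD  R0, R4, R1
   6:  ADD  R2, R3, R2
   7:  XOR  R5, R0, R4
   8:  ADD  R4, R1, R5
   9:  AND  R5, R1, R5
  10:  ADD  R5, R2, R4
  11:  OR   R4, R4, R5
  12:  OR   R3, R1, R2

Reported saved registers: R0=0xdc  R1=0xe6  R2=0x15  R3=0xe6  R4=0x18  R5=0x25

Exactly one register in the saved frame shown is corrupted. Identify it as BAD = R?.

after  0: R0=0x86 R1=0x2f R2=0x2f R3=0xe6 R4=0xf6 R5=0x03  N=0 Z=0
after  1: R0=0x86 R1=0x2f R2=0x2f R3=0xe6 R4=0xf6 R5=0xf7  N=1 Z=0
after  2: R0=0x86 R1=0xe6 R2=0x2f R3=0xe6 R4=0xf6 R5=0xf7  N=1 Z=0
after  3: R0=0x86 R1=0xe6 R2=0x2f R3=0xe6 R4=0xf6 R5=0x00  N=0 Z=1
after  4: R0=0x00 R1=0xe6 R2=0x2f R3=0xe6 R4=0xf6 R5=0x00  N=0 Z=1
after  5: R0=0xdc R1=0xe6 R2=0x2f R3=0xe6 R4=0xf6 R5=0x00  N=1 Z=0
after  6: R0=0xdc R1=0xe6 R2=0x15 R3=0xe6 R4=0xf6 R5=0x00  N=0 Z=0
after  7: R0=0xdc R1=0xe6 R2=0x15 R3=0xe6 R4=0xf6 R5=0x2a  N=0 Z=0
after  8: R0=0xdc R1=0xe6 R2=0x15 R3=0xe6 R4=0x10 R5=0x2a  N=0 Z=0
after  9: R0=0xdc R1=0xe6 R2=0x15 R3=0xe6 R4=0x10 R5=0x22  N=0 Z=0
after 10: R0=0xdc R1=0xe6 R2=0x15 R3=0xe6 R4=0x10 R5=0x25  N=0 Z=0
-- IRQ taken; context saved, return-PC = 11 --
mismatch: R4: reported 0x18 vs actual 0x10

BAD = R4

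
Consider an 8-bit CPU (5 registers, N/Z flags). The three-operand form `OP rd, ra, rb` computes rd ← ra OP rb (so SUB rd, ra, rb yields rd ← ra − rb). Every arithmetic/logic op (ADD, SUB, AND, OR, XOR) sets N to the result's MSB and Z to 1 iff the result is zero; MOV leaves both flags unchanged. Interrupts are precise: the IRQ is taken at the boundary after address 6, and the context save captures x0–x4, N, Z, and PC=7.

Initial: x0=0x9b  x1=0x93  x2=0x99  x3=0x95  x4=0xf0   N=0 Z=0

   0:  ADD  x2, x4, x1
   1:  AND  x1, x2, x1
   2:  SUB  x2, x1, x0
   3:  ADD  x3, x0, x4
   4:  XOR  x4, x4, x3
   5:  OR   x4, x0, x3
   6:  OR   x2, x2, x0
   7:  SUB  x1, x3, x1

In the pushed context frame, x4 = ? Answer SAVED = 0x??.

SAVED = 0x9b

after  0: x0=0x9b x1=0x93 x2=0x83 x3=0x95 x4=0xf0  N=1 Z=0
after  1: x0=0x9b x1=0x83 x2=0x83 x3=0x95 x4=0xf0  N=1 Z=0
after  2: x0=0x9b x1=0x83 x2=0xe8 x3=0x95 x4=0xf0  N=1 Z=0
after  3: x0=0x9b x1=0x83 x2=0xe8 x3=0x8b x4=0xf0  N=1 Z=0
after  4: x0=0x9b x1=0x83 x2=0xe8 x3=0x8b x4=0x7b  N=0 Z=0
after  5: x0=0x9b x1=0x83 x2=0xe8 x3=0x8b x4=0x9b  N=1 Z=0
after  6: x0=0x9b x1=0x83 x2=0xfb x3=0x8b x4=0x9b  N=1 Z=0
-- IRQ taken; context saved, return-PC = 7 --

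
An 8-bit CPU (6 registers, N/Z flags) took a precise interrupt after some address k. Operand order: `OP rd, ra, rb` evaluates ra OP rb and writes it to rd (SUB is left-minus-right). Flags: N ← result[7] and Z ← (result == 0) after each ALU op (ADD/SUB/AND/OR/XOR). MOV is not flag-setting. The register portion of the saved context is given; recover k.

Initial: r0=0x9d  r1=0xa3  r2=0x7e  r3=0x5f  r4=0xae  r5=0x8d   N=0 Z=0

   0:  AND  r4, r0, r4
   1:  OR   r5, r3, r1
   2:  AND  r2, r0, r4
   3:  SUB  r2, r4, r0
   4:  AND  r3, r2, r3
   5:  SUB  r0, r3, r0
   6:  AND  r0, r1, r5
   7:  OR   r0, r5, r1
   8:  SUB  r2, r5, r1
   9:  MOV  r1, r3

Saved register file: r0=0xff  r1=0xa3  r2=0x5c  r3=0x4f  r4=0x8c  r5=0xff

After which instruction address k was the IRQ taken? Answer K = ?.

K = 8

after  0: r0=0x9d r1=0xa3 r2=0x7e r3=0x5f r4=0x8c r5=0x8d  N=1 Z=0
after  1: r0=0x9d r1=0xa3 r2=0x7e r3=0x5f r4=0x8c r5=0xff  N=1 Z=0
after  2: r0=0x9d r1=0xa3 r2=0x8c r3=0x5f r4=0x8c r5=0xff  N=1 Z=0
after  3: r0=0x9d r1=0xa3 r2=0xef r3=0x5f r4=0x8c r5=0xff  N=1 Z=0
after  4: r0=0x9d r1=0xa3 r2=0xef r3=0x4f r4=0x8c r5=0xff  N=0 Z=0
after  5: r0=0xb2 r1=0xa3 r2=0xef r3=0x4f r4=0x8c r5=0xff  N=1 Z=0
after  6: r0=0xa3 r1=0xa3 r2=0xef r3=0x4f r4=0x8c r5=0xff  N=1 Z=0
after  7: r0=0xff r1=0xa3 r2=0xef r3=0x4f r4=0x8c r5=0xff  N=1 Z=0
after  8: r0=0xff r1=0xa3 r2=0x5c r3=0x4f r4=0x8c r5=0xff  N=0 Z=0
-- IRQ taken; context saved, return-PC = 9 --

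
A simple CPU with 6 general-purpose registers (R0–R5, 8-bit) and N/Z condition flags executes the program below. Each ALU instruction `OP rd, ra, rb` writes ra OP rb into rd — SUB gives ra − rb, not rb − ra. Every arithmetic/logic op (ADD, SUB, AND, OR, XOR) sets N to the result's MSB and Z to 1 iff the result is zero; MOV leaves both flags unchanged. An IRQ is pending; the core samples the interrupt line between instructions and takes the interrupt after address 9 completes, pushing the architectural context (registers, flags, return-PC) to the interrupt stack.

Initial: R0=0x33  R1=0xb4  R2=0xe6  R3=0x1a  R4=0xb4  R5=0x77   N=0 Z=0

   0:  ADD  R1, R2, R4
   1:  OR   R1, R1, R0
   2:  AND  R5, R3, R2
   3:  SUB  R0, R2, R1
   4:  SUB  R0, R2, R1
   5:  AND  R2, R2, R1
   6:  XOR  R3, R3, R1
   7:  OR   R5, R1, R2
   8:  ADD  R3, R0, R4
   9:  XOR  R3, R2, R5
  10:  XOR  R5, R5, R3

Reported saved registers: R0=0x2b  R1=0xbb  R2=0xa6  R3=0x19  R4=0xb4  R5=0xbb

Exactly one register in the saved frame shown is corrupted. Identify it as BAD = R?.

BAD = R2

after  0: R0=0x33 R1=0x9a R2=0xe6 R3=0x1a R4=0xb4 R5=0x77  N=1 Z=0
after  1: R0=0x33 R1=0xbb R2=0xe6 R3=0x1a R4=0xb4 R5=0x77  N=1 Z=0
after  2: R0=0x33 R1=0xbb R2=0xe6 R3=0x1a R4=0xb4 R5=0x02  N=0 Z=0
after  3: R0=0x2b R1=0xbb R2=0xe6 R3=0x1a R4=0xb4 R5=0x02  N=0 Z=0
after  4: R0=0x2b R1=0xbb R2=0xe6 R3=0x1a R4=0xb4 R5=0x02  N=0 Z=0
after  5: R0=0x2b R1=0xbb R2=0xa2 R3=0x1a R4=0xb4 R5=0x02  N=1 Z=0
after  6: R0=0x2b R1=0xbb R2=0xa2 R3=0xa1 R4=0xb4 R5=0x02  N=1 Z=0
after  7: R0=0x2b R1=0xbb R2=0xa2 R3=0xa1 R4=0xb4 R5=0xbb  N=1 Z=0
after  8: R0=0x2b R1=0xbb R2=0xa2 R3=0xdf R4=0xb4 R5=0xbb  N=1 Z=0
after  9: R0=0x2b R1=0xbb R2=0xa2 R3=0x19 R4=0xb4 R5=0xbb  N=0 Z=0
-- IRQ taken; context saved, return-PC = 10 --
mismatch: R2: reported 0xa6 vs actual 0xa2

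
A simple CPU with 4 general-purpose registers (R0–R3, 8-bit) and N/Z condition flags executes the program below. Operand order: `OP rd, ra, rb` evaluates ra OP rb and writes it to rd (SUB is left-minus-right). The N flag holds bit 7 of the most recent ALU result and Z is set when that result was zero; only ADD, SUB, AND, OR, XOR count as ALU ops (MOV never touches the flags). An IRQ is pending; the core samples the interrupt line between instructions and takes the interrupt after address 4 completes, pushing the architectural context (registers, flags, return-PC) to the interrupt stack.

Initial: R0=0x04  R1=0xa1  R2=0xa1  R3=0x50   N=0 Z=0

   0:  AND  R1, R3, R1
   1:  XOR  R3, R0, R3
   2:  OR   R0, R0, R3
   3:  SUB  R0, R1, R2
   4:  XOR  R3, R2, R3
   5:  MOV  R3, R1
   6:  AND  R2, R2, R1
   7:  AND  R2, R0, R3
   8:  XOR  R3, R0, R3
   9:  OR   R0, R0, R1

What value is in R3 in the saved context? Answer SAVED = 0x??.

SAVED = 0xf5

after  0: R0=0x04 R1=0x00 R2=0xa1 R3=0x50  N=0 Z=1
after  1: R0=0x04 R1=0x00 R2=0xa1 R3=0x54  N=0 Z=0
after  2: R0=0x54 R1=0x00 R2=0xa1 R3=0x54  N=0 Z=0
after  3: R0=0x5f R1=0x00 R2=0xa1 R3=0x54  N=0 Z=0
after  4: R0=0x5f R1=0x00 R2=0xa1 R3=0xf5  N=1 Z=0
-- IRQ taken; context saved, return-PC = 5 --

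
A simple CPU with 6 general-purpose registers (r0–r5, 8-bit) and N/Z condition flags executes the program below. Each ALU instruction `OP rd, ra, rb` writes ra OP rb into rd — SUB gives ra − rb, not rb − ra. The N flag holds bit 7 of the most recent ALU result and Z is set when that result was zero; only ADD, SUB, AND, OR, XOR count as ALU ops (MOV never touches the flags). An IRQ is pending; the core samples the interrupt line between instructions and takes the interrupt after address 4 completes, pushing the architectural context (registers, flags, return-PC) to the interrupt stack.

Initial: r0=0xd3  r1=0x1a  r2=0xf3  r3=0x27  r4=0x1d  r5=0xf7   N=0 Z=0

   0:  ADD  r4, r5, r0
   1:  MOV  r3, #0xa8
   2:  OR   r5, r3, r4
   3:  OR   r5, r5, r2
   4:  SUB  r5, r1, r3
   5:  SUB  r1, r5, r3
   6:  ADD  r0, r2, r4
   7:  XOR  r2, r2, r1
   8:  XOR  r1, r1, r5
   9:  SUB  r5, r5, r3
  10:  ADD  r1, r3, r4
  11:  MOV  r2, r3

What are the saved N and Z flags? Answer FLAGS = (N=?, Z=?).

FLAGS = (N=0, Z=0)

after  0: r0=0xd3 r1=0x1a r2=0xf3 r3=0x27 r4=0xca r5=0xf7  N=1 Z=0
after  1: r0=0xd3 r1=0x1a r2=0xf3 r3=0xa8 r4=0xca r5=0xf7  N=1 Z=0
after  2: r0=0xd3 r1=0x1a r2=0xf3 r3=0xa8 r4=0xca r5=0xea  N=1 Z=0
after  3: r0=0xd3 r1=0x1a r2=0xf3 r3=0xa8 r4=0xca r5=0xfb  N=1 Z=0
after  4: r0=0xd3 r1=0x1a r2=0xf3 r3=0xa8 r4=0xca r5=0x72  N=0 Z=0
-- IRQ taken; context saved, return-PC = 5 --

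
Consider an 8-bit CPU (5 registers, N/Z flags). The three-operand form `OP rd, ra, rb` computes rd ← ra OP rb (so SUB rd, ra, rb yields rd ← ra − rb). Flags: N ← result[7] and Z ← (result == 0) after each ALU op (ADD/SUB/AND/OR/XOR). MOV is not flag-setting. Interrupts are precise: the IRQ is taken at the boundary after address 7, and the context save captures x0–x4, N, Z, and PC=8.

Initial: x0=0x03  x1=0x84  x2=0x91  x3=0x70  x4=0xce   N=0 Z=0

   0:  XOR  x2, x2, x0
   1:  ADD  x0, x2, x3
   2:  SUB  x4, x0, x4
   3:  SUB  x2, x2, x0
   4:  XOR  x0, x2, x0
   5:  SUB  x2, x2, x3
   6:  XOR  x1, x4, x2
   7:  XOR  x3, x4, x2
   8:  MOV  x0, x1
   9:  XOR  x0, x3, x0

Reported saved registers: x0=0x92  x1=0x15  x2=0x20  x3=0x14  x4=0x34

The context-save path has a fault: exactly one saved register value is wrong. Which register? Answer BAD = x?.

BAD = x1

after  0: x0=0x03 x1=0x84 x2=0x92 x3=0x70 x4=0xce  N=1 Z=0
after  1: x0=0x02 x1=0x84 x2=0x92 x3=0x70 x4=0xce  N=0 Z=0
after  2: x0=0x02 x1=0x84 x2=0x92 x3=0x70 x4=0x34  N=0 Z=0
after  3: x0=0x02 x1=0x84 x2=0x90 x3=0x70 x4=0x34  N=1 Z=0
after  4: x0=0x92 x1=0x84 x2=0x90 x3=0x70 x4=0x34  N=1 Z=0
after  5: x0=0x92 x1=0x84 x2=0x20 x3=0x70 x4=0x34  N=0 Z=0
after  6: x0=0x92 x1=0x14 x2=0x20 x3=0x70 x4=0x34  N=0 Z=0
after  7: x0=0x92 x1=0x14 x2=0x20 x3=0x14 x4=0x34  N=0 Z=0
-- IRQ taken; context saved, return-PC = 8 --
mismatch: x1: reported 0x15 vs actual 0x14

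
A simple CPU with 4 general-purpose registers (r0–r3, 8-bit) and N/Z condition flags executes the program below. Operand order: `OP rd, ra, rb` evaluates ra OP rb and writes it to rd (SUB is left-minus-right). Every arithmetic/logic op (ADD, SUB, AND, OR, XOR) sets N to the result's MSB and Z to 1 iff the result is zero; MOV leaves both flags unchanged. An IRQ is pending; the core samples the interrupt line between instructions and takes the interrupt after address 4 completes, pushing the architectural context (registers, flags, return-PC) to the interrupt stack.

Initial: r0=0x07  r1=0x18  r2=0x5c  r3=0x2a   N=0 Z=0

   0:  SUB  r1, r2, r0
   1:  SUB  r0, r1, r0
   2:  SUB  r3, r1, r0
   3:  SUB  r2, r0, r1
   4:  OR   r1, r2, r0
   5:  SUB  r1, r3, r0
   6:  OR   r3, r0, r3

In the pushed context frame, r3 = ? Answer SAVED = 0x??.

SAVED = 0x07

after  0: r0=0x07 r1=0x55 r2=0x5c r3=0x2a  N=0 Z=0
after  1: r0=0x4e r1=0x55 r2=0x5c r3=0x2a  N=0 Z=0
after  2: r0=0x4e r1=0x55 r2=0x5c r3=0x07  N=0 Z=0
after  3: r0=0x4e r1=0x55 r2=0xf9 r3=0x07  N=1 Z=0
after  4: r0=0x4e r1=0xff r2=0xf9 r3=0x07  N=1 Z=0
-- IRQ taken; context saved, return-PC = 5 --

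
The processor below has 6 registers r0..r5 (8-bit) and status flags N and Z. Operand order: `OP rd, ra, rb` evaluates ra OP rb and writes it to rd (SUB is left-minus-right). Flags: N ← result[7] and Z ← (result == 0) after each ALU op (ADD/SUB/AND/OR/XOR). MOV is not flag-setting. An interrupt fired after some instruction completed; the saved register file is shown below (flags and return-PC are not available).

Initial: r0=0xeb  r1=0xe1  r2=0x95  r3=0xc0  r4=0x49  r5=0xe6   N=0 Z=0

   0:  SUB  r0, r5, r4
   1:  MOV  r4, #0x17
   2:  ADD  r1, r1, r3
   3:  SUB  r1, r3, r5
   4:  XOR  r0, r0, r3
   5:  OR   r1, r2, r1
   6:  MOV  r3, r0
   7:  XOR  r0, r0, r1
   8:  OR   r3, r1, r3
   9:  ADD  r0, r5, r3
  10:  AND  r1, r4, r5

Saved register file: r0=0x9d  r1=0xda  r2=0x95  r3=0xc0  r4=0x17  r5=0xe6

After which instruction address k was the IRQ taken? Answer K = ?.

K = 3

after  0: r0=0x9d r1=0xe1 r2=0x95 r3=0xc0 r4=0x49 r5=0xe6  N=1 Z=0
after  1: r0=0x9d r1=0xe1 r2=0x95 r3=0xc0 r4=0x17 r5=0xe6  N=1 Z=0
after  2: r0=0x9d r1=0xa1 r2=0x95 r3=0xc0 r4=0x17 r5=0xe6  N=1 Z=0
after  3: r0=0x9d r1=0xda r2=0x95 r3=0xc0 r4=0x17 r5=0xe6  N=1 Z=0
-- IRQ taken; context saved, return-PC = 4 --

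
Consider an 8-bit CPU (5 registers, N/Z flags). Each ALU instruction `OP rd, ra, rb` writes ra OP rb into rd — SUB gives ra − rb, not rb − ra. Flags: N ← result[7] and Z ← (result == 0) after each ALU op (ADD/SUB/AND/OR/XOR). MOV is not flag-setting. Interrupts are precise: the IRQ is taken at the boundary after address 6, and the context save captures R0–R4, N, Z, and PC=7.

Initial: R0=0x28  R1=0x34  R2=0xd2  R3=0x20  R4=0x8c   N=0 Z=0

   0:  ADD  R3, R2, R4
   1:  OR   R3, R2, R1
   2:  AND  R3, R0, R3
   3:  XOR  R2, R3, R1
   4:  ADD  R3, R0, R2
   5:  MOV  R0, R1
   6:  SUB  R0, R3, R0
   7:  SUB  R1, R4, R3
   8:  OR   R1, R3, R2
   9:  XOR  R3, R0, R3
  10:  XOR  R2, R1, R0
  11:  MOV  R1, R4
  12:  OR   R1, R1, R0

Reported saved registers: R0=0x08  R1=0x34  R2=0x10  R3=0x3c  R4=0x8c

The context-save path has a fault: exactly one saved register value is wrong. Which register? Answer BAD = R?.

after  0: R0=0x28 R1=0x34 R2=0xd2 R3=0x5e R4=0x8c  N=0 Z=0
after  1: R0=0x28 R1=0x34 R2=0xd2 R3=0xf6 R4=0x8c  N=1 Z=0
after  2: R0=0x28 R1=0x34 R2=0xd2 R3=0x20 R4=0x8c  N=0 Z=0
after  3: R0=0x28 R1=0x34 R2=0x14 R3=0x20 R4=0x8c  N=0 Z=0
after  4: R0=0x28 R1=0x34 R2=0x14 R3=0x3c R4=0x8c  N=0 Z=0
after  5: R0=0x34 R1=0x34 R2=0x14 R3=0x3c R4=0x8c  N=0 Z=0
after  6: R0=0x08 R1=0x34 R2=0x14 R3=0x3c R4=0x8c  N=0 Z=0
-- IRQ taken; context saved, return-PC = 7 --
mismatch: R2: reported 0x10 vs actual 0x14

BAD = R2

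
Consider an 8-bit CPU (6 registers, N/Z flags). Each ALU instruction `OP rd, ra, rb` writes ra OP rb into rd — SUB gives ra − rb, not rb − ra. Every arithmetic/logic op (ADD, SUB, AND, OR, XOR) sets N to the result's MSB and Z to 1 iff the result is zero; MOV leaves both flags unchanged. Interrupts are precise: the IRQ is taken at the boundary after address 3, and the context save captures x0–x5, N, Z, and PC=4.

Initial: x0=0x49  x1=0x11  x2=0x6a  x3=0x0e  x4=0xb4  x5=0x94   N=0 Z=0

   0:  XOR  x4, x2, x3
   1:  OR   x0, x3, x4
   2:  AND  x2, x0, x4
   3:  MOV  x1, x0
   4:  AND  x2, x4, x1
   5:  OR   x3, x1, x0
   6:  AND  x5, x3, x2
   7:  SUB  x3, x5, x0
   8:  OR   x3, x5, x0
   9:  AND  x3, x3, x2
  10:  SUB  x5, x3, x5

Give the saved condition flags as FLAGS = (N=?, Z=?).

FLAGS = (N=0, Z=0)

after  0: x0=0x49 x1=0x11 x2=0x6a x3=0x0e x4=0x64 x5=0x94  N=0 Z=0
after  1: x0=0x6e x1=0x11 x2=0x6a x3=0x0e x4=0x64 x5=0x94  N=0 Z=0
after  2: x0=0x6e x1=0x11 x2=0x64 x3=0x0e x4=0x64 x5=0x94  N=0 Z=0
after  3: x0=0x6e x1=0x6e x2=0x64 x3=0x0e x4=0x64 x5=0x94  N=0 Z=0
-- IRQ taken; context saved, return-PC = 4 --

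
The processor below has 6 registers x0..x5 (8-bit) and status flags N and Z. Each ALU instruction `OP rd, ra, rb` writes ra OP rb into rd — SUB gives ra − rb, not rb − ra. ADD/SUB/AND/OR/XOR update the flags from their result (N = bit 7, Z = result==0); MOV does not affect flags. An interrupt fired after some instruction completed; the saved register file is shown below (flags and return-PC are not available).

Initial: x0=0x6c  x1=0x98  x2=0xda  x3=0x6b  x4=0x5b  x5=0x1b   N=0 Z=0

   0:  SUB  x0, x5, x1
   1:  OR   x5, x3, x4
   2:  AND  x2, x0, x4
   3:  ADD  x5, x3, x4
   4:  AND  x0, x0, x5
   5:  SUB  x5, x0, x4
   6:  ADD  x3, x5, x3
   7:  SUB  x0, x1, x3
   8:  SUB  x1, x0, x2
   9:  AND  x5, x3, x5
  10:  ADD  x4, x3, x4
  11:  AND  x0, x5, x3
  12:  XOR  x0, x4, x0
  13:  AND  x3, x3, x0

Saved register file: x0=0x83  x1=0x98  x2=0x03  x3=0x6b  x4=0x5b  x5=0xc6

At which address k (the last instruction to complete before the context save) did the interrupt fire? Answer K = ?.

K = 3

after  0: x0=0x83 x1=0x98 x2=0xda x3=0x6b x4=0x5b x5=0x1b  N=1 Z=0
after  1: x0=0x83 x1=0x98 x2=0xda x3=0x6b x4=0x5b x5=0x7b  N=0 Z=0
after  2: x0=0x83 x1=0x98 x2=0x03 x3=0x6b x4=0x5b x5=0x7b  N=0 Z=0
after  3: x0=0x83 x1=0x98 x2=0x03 x3=0x6b x4=0x5b x5=0xc6  N=1 Z=0
-- IRQ taken; context saved, return-PC = 4 --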